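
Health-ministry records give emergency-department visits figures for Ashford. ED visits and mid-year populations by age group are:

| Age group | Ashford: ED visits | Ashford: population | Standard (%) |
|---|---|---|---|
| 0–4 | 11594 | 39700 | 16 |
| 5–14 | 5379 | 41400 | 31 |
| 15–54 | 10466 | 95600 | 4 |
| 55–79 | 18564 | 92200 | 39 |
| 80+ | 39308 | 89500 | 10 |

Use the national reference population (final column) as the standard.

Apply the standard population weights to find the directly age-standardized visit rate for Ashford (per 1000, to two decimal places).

213.83

Age-specific rates per 1000 for Ashford: 292.040, 129.928, 109.477, 201.345, 439.196.
Standard weights: 0.16, 0.31, 0.04, 0.39, 0.10.
Standardized rate: 0.1600×292.040 + 0.3100×129.928 + 0.0400×109.477 + 0.3900×201.345 + 0.1000×439.196 = 213.8271 per 1000.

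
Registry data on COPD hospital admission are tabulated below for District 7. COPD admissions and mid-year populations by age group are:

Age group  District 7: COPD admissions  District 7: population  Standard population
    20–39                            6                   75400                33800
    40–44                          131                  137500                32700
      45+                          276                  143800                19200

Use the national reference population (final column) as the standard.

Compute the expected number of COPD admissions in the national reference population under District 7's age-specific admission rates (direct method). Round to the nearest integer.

71

Age-specific rates per 10000 for District 7: 0.80, 9.53, 19.19.
Expected COPD admissions = Σ (standard pop × age-specific rate ÷ 10000)
= 33800×0.80/10000 + 32700×9.53/10000 + 19200×19.19/10000
= 2.69 + 31.15 + 36.85 = 70.70.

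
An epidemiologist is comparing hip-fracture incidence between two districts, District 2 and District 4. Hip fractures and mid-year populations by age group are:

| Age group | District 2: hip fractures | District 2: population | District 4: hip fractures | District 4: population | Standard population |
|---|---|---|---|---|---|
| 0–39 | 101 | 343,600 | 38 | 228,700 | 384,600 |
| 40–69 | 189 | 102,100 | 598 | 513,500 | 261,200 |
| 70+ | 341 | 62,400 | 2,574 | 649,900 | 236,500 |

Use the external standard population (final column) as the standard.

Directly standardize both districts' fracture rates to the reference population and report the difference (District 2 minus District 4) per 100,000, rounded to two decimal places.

Age-specific rates per 100,000 for District 2: 29.39, 185.11, 546.47.
For District 4: 16.62, 116.46, 396.06.
Standard total = 882,300; weights = 0.4359, 0.2960, 0.2680.
District 2: 0.4359×29.39 + 0.2960×185.11 + 0.2680×546.47 = 214.0970 per 100,000.
District 4: 0.4359×16.62 + 0.2960×116.46 + 0.2680×396.06 = 147.8828 per 100,000.
Difference = 214.0970 − 147.8828 = 66.2142.

66.21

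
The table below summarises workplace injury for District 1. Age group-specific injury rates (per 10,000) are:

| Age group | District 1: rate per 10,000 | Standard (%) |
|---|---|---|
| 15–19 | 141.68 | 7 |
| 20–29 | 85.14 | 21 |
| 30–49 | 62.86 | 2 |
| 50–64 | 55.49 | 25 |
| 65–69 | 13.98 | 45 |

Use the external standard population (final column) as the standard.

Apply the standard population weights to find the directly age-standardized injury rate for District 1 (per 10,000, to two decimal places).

49.22

Standard weights: 0.07, 0.21, 0.02, 0.25, 0.45.
Standardized rate: 0.0700×141.68 + 0.2100×85.14 + 0.0200×62.86 + 0.2500×55.49 + 0.4500×13.98 = 49.2177 per 10,000.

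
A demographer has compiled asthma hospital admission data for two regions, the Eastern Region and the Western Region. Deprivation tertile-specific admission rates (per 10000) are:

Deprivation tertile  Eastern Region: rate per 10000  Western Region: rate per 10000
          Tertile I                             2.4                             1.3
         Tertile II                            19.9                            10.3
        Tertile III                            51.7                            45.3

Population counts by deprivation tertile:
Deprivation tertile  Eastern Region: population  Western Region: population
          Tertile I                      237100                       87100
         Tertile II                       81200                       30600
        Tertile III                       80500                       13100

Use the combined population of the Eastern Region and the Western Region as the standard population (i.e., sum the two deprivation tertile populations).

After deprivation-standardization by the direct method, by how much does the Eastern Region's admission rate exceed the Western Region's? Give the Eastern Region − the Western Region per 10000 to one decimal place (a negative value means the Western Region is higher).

3.8

Combined standard total = 529600; weights = 0.6122, 0.2111, 0.1767.
The Eastern Region: 0.6122×2.4 + 0.2111×19.9 + 0.1767×51.7 = 14.8074 per 10000.
The Western Region: 0.6122×1.3 + 0.2111×10.3 + 0.1767×45.3 = 10.9764 per 10000.
Difference = 14.8074 − 10.9764 = 3.8311.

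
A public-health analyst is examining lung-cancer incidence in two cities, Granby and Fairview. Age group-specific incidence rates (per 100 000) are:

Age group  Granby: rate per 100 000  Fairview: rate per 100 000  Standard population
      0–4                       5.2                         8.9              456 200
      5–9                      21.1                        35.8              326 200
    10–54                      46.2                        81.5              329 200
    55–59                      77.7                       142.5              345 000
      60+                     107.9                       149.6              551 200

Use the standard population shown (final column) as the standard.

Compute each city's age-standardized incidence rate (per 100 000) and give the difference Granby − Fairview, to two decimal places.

Standard total = 2 007 800; weights = 0.2272, 0.1625, 0.1640, 0.1718, 0.2745.
Granby: 0.2272×5.2 + 0.1625×21.1 + 0.1640×46.2 + 0.1718×77.7 + 0.2745×107.9 = 55.1574 per 100 000.
Fairview: 0.2272×8.9 + 0.1625×35.8 + 0.1640×81.5 + 0.1718×142.5 + 0.2745×149.6 = 86.7566 per 100 000.
Difference = 55.1574 − 86.7566 = -31.5992.

-31.60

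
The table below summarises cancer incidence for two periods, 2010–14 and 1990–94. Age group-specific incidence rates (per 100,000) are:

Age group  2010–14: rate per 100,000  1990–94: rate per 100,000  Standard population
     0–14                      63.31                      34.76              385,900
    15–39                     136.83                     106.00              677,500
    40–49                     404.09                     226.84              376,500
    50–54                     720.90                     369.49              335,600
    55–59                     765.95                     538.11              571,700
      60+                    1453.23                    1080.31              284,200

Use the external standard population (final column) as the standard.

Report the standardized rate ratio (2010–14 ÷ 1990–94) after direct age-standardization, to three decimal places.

1.498

Standard total = 2,631,400; weights = 0.1467, 0.2575, 0.1431, 0.1275, 0.2173, 0.1080.
2010–14: 0.1467×63.31 + 0.2575×136.83 + 0.1431×404.09 + 0.1275×720.90 + 0.2173×765.95 + 0.1080×1453.23 = 517.6367 per 100,000.
1990–94: 0.1467×34.76 + 0.2575×106.00 + 0.1431×226.84 + 0.1275×369.49 + 0.2173×538.11 + 0.1080×1080.31 = 345.5562 per 100,000.
Ratio = 517.6367 ÷ 345.5562 = 1.49798.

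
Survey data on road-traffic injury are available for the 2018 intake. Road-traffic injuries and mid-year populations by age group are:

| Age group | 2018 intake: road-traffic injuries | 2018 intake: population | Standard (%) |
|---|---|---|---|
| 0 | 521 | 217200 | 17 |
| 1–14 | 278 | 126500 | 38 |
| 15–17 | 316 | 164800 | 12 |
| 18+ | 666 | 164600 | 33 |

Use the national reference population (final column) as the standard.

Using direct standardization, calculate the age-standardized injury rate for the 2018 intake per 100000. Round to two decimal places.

280.82

Age-specific rates per 100000 for the 2018 intake: 239.87, 219.76, 191.75, 404.62.
Standard weights: 0.17, 0.38, 0.12, 0.33.
Standardized rate: 0.1700×239.87 + 0.3800×219.76 + 0.1200×191.75 + 0.3300×404.62 = 280.8214 per 100000.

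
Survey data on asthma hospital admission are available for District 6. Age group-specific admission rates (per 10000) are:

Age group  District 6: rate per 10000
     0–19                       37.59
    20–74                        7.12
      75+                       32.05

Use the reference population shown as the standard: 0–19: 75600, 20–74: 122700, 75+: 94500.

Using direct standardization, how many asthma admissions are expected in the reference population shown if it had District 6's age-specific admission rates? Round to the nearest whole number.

674

Expected asthma admissions = Σ (standard pop × age-specific rate ÷ 10000)
= 75600×37.59/10000 + 122700×7.12/10000 + 94500×32.05/10000
= 284.18 + 87.36 + 302.87 = 674.42.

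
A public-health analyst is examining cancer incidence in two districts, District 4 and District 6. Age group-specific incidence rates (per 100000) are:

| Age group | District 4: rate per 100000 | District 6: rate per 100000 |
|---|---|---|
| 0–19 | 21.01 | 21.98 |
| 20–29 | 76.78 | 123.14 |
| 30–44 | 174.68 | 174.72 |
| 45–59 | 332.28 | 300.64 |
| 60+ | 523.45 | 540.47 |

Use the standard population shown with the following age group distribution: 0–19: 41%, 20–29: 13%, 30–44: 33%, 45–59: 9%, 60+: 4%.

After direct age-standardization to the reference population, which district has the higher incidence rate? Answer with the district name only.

District 6

Standard weights: 0.41, 0.13, 0.33, 0.09, 0.04.
District 4: 0.4100×21.01 + 0.1300×76.78 + 0.3300×174.68 + 0.0900×332.28 + 0.0400×523.45 = 127.0831 per 100000.
District 6: 0.4100×21.98 + 0.1300×123.14 + 0.3300×174.72 + 0.0900×300.64 + 0.0400×540.47 = 131.3540 per 100000.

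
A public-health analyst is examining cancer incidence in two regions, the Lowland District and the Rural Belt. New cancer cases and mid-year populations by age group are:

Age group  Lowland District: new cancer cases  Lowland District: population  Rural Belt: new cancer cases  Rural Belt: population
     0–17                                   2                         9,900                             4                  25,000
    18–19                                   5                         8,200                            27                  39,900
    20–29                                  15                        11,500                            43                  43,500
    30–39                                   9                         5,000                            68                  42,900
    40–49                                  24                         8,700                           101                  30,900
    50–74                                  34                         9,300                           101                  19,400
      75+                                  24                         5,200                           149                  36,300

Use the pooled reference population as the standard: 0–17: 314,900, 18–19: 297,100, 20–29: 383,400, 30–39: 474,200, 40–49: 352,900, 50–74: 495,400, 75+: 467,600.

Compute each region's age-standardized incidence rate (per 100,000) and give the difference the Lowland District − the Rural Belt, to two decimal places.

-17.69

Age-specific rates per 100,000 for the Lowland District: 20.20, 60.98, 130.43, 180.00, 275.86, 365.59, 461.54.
For the Rural Belt: 16.00, 67.67, 98.85, 158.51, 326.86, 520.62, 410.47.
Standard total = 2,785,500; weights = 0.1130, 0.1067, 0.1376, 0.1702, 0.1267, 0.1778, 0.1679.
The Lowland District: 0.1130×20.20 + 0.1067×60.98 + 0.1376×130.43 + 0.1702×180.00 + 0.1267×275.86 + 0.1778×365.59 + 0.1679×461.54 = 234.8315 per 100,000.
The Rural Belt: 0.1130×16.00 + 0.1067×67.67 + 0.1376×98.85 + 0.1702×158.51 + 0.1267×326.86 + 0.1778×520.62 + 0.1679×410.47 = 252.5239 per 100,000.
Difference = 234.8315 − 252.5239 = -17.6924.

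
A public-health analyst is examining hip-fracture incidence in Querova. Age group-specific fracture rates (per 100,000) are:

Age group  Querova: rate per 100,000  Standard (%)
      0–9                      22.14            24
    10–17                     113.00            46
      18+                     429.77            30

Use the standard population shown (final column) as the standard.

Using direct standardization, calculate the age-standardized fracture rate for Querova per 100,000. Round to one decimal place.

186.2

Standard weights: 0.24, 0.46, 0.30.
Standardized rate: 0.2400×22.14 + 0.4600×113.00 + 0.3000×429.77 = 186.2246 per 100,000.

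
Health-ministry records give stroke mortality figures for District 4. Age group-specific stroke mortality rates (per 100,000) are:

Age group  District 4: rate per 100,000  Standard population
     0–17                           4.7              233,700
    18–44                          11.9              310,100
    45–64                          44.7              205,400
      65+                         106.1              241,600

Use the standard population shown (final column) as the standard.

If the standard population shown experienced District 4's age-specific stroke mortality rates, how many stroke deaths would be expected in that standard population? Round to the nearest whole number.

396

Expected stroke deaths = Σ (standard pop × age-specific rate ÷ 100,000)
= 233,700×4.7/100,000 + 310,100×11.9/100,000 + 205,400×44.7/100,000 + 241,600×106.1/100,000
= 10.98 + 36.90 + 91.81 + 256.34 = 396.04.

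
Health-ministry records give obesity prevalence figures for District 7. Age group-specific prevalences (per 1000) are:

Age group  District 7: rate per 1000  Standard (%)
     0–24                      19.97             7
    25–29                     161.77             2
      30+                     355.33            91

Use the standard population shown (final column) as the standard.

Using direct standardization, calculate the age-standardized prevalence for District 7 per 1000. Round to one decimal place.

328.0

Standard weights: 0.07, 0.02, 0.91.
Standardized rate: 0.0700×19.97 + 0.0200×161.77 + 0.9100×355.33 = 327.9836 per 1000.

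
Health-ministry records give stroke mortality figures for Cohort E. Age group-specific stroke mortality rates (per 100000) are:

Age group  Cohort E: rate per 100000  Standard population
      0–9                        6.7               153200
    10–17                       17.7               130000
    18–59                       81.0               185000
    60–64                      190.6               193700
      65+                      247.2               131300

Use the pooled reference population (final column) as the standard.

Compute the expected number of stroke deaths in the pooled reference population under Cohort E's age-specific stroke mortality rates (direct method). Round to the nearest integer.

Expected stroke deaths = Σ (standard pop × age-specific rate ÷ 100000)
= 153200×6.7/100000 + 130000×17.7/100000 + 185000×81.0/100000 + 193700×190.6/100000 + 131300×247.2/100000
= 10.26 + 23.01 + 149.85 + 369.19 + 324.57 = 876.89.

877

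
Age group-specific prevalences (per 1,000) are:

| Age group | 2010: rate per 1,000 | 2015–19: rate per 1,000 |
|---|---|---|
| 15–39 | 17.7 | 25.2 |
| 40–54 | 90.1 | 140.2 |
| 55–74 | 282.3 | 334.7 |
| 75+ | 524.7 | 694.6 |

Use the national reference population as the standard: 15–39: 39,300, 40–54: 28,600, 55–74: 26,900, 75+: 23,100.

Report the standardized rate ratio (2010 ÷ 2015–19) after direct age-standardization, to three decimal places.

Standard total = 117,900; weights = 0.3333, 0.2426, 0.2282, 0.1959.
2010: 0.3333×17.7 + 0.2426×90.1 + 0.2282×282.3 + 0.1959×524.7 = 194.9696 per 1,000.
2015–19: 0.3333×25.2 + 0.2426×140.2 + 0.2282×334.7 + 0.1959×694.6 = 254.8666 per 1,000.
Ratio = 194.9696 ÷ 254.8666 = 0.76499.

0.765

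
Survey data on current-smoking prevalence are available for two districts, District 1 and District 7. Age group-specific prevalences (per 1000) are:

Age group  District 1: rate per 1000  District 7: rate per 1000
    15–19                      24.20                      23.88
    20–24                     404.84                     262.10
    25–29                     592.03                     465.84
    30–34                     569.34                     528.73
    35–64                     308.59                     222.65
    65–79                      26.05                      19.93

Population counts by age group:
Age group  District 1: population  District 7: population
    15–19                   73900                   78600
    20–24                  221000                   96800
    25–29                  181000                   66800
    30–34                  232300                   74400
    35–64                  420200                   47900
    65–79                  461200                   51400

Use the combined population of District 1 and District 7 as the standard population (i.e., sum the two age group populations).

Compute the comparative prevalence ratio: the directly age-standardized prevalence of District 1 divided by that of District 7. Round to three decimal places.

Combined standard total = 2005500; weights = 0.0760, 0.1585, 0.1236, 0.1529, 0.2334, 0.2556.
District 1: 0.0760×24.20 + 0.1585×404.84 + 0.1236×592.03 + 0.1529×569.34 + 0.2334×308.59 + 0.2556×26.05 = 304.8988 per 1000.
District 7: 0.0760×23.88 + 0.1585×262.10 + 0.1236×465.84 + 0.1529×528.73 + 0.2334×222.65 + 0.2556×19.93 = 238.8294 per 1000.
Ratio = 304.8988 ÷ 238.8294 = 1.27664.

1.277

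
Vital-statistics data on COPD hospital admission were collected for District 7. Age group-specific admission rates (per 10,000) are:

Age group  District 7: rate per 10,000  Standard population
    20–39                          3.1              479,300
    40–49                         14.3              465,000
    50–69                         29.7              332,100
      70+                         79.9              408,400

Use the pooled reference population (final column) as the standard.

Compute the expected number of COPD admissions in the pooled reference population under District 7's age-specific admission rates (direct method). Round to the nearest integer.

Expected COPD admissions = Σ (standard pop × age-specific rate ÷ 10,000)
= 479,300×3.1/10,000 + 465,000×14.3/10,000 + 332,100×29.7/10,000 + 408,400×79.9/10,000
= 148.58 + 664.95 + 986.34 + 3263.12 = 5062.99.

5063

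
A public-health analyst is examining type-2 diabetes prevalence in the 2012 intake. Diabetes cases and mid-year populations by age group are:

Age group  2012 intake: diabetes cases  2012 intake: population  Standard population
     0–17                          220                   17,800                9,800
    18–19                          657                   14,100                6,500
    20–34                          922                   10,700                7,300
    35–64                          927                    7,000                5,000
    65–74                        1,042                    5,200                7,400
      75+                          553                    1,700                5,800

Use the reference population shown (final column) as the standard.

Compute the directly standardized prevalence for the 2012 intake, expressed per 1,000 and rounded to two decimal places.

Age-specific rates per 1,000 for the 2012 intake: 12.360, 46.596, 86.168, 132.429, 200.385, 325.294.
Standard total = 41,800; weights = 0.2344, 0.1555, 0.1746, 0.1196, 0.1770, 0.1388.
Standardized rate: 0.2344×12.360 + 0.1555×46.596 + 0.1746×86.168 + 0.1196×132.429 + 0.1770×200.385 + 0.1388×325.294 = 121.6440 per 1,000.

121.64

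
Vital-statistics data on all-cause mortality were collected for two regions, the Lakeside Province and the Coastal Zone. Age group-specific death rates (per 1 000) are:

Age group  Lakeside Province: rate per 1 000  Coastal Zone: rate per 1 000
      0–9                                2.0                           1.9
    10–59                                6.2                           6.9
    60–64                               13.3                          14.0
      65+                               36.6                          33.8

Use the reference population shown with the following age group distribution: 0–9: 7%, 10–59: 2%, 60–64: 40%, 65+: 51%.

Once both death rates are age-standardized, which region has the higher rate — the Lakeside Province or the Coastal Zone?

Lakeside Province

Standard weights: 0.07, 0.02, 0.40, 0.51.
The Lakeside Province: 0.0700×2.0 + 0.0200×6.2 + 0.4000×13.3 + 0.5100×36.6 = 24.2500 per 1 000.
The Coastal Zone: 0.0700×1.9 + 0.0200×6.9 + 0.4000×14.0 + 0.5100×33.8 = 23.1090 per 1 000.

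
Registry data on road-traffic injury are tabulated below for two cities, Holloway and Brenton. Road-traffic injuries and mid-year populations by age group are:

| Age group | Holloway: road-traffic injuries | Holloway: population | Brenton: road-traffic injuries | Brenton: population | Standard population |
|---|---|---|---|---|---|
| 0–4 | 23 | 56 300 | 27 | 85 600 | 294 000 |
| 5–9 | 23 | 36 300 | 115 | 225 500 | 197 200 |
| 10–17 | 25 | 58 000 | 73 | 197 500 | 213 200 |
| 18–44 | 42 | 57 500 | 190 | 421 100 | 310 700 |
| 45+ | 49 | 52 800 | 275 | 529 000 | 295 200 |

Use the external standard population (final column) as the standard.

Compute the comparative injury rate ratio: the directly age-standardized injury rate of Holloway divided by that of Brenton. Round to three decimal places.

1.481

Age-specific rates per 100 000 for Holloway: 40.85, 63.36, 43.10, 73.04, 92.80.
For Brenton: 31.54, 51.00, 36.96, 45.12, 51.98.
Standard total = 1 310 300; weights = 0.2244, 0.1505, 0.1627, 0.2371, 0.2253.
Holloway: 0.2244×40.85 + 0.1505×63.36 + 0.1627×43.10 + 0.2371×73.04 + 0.2253×92.80 = 63.9435 per 100 000.
Brenton: 0.2244×31.54 + 0.1505×51.00 + 0.1627×36.96 + 0.2371×45.12 + 0.2253×51.98 = 43.1772 per 100 000.
Ratio = 63.9435 ÷ 43.1772 = 1.48095.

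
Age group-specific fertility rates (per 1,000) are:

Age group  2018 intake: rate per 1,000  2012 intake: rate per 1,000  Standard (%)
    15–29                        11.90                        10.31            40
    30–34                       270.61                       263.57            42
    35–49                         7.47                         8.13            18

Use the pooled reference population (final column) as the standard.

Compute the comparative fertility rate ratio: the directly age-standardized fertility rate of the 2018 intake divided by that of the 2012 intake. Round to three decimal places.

1.030

Standard weights: 0.40, 0.42, 0.18.
The 2018 intake: 0.4000×11.90 + 0.4200×270.61 + 0.1800×7.47 = 119.7608 per 1,000.
The 2012 intake: 0.4000×10.31 + 0.4200×263.57 + 0.1800×8.13 = 116.2868 per 1,000.
Ratio = 119.7608 ÷ 116.2868 = 1.02987.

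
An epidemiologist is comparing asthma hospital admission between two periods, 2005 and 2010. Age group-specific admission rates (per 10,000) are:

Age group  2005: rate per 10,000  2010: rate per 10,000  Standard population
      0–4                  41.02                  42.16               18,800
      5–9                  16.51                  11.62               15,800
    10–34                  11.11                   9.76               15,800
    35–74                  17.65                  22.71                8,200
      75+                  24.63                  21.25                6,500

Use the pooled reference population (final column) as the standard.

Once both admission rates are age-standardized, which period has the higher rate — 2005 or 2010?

Standard total = 65,100; weights = 0.2888, 0.2427, 0.2427, 0.1260, 0.0998.
2005: 0.2888×41.02 + 0.2427×16.51 + 0.2427×11.11 + 0.1260×17.65 + 0.0998×24.63 = 23.2319 per 10,000.
2010: 0.2888×42.16 + 0.2427×11.62 + 0.2427×9.76 + 0.1260×22.71 + 0.0998×21.25 = 22.3465 per 10,000.

2005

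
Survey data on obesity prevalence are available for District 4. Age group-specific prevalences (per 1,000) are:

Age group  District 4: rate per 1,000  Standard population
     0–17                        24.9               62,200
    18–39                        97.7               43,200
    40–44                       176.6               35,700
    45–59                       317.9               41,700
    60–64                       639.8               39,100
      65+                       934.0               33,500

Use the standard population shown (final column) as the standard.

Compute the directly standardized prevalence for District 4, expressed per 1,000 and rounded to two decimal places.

Standard total = 255,400; weights = 0.2435, 0.1691, 0.1398, 0.1633, 0.1531, 0.1312.
Standardized rate: 0.2435×24.9 + 0.1691×97.7 + 0.1398×176.6 + 0.1633×317.9 + 0.1531×639.8 + 0.1312×934.0 = 319.6384 per 1,000.

319.64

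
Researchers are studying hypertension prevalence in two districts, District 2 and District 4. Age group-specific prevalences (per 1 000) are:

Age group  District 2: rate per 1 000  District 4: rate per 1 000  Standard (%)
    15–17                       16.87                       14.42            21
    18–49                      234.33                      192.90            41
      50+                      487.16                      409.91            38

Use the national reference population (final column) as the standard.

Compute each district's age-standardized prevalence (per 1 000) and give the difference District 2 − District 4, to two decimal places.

46.86

Standard weights: 0.21, 0.41, 0.38.
District 2: 0.2100×16.87 + 0.4100×234.33 + 0.3800×487.16 = 284.7388 per 1 000.
District 4: 0.2100×14.42 + 0.4100×192.90 + 0.3800×409.91 = 237.8830 per 1 000.
Difference = 284.7388 − 237.8830 = 46.8558.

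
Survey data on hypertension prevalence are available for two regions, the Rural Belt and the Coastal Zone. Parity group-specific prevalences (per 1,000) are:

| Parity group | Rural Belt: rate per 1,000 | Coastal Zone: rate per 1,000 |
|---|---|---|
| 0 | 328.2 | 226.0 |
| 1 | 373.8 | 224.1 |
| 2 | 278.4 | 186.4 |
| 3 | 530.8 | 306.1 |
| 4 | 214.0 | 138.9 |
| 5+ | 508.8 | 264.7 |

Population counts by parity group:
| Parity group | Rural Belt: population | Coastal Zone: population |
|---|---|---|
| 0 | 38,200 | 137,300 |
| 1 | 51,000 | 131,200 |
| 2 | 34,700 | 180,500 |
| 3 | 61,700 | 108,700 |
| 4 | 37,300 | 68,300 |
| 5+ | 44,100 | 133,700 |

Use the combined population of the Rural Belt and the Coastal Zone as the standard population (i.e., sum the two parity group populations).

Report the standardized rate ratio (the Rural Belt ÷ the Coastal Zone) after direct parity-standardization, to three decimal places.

Combined standard total = 1,026,700; weights = 0.1709, 0.1775, 0.2096, 0.1660, 0.1029, 0.1732.
The Rural Belt: 0.1709×328.2 + 0.1775×373.8 + 0.2096×278.4 + 0.1660×530.8 + 0.1029×214.0 + 0.1732×508.8 = 379.0090 per 1,000.
The Coastal Zone: 0.1709×226.0 + 0.1775×224.1 + 0.2096×186.4 + 0.1660×306.1 + 0.1029×138.9 + 0.1732×264.7 = 228.4000 per 1,000.
Ratio = 379.0090 ÷ 228.4000 = 1.65941.

1.659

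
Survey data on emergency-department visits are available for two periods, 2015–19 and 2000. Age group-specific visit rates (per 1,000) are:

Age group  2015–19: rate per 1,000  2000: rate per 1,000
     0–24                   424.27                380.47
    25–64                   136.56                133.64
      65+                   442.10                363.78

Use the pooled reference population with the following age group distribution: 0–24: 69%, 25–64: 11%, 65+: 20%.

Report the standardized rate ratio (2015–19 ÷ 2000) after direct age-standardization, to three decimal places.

1.132

Standard weights: 0.69, 0.11, 0.20.
2015–19: 0.6900×424.27 + 0.1100×136.56 + 0.2000×442.10 = 396.1879 per 1,000.
2000: 0.6900×380.47 + 0.1100×133.64 + 0.2000×363.78 = 349.9807 per 1,000.
Ratio = 396.1879 ÷ 349.9807 = 1.13203.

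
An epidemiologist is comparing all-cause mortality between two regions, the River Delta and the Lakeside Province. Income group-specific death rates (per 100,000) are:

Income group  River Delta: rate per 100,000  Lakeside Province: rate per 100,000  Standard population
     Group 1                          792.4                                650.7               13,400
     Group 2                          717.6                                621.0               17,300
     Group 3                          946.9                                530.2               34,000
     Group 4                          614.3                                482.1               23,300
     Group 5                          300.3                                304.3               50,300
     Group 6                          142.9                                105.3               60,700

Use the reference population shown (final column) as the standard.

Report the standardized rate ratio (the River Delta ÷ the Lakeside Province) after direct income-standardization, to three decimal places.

Standard total = 199,000; weights = 0.0673, 0.0869, 0.1709, 0.1171, 0.2528, 0.3050.
The River Delta: 0.0673×792.4 + 0.0869×717.6 + 0.1709×946.9 + 0.1171×614.3 + 0.2528×300.3 + 0.3050×142.9 = 468.9425 per 100,000.
The Lakeside Province: 0.0673×650.7 + 0.0869×621.0 + 0.1709×530.2 + 0.1171×482.1 + 0.2528×304.3 + 0.3050×105.3 = 353.8714 per 100,000.
Ratio = 468.9425 ÷ 353.8714 = 1.32518.

1.325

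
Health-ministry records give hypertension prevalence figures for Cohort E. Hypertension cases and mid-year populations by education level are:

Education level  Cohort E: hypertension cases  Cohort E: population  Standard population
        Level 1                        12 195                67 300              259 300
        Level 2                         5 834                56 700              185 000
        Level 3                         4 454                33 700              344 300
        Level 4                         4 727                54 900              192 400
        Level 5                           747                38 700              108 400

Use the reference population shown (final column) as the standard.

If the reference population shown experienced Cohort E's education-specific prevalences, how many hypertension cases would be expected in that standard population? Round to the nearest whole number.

Education-specific rates per 1 000 for Cohort E: 181.204, 102.892, 132.166, 86.102, 19.302.
Expected hypertension cases = Σ (standard pop × education-specific rate ÷ 1 000)
= 259 300×181.204/1 000 + 185 000×102.892/1 000 + 344 300×132.166/1 000 + 192 400×86.102/1 000 + 108 400×19.302/1 000
= 46986.08 + 19035.10 + 45504.81 + 16566.03 + 2092.37 = 130184.39.

130184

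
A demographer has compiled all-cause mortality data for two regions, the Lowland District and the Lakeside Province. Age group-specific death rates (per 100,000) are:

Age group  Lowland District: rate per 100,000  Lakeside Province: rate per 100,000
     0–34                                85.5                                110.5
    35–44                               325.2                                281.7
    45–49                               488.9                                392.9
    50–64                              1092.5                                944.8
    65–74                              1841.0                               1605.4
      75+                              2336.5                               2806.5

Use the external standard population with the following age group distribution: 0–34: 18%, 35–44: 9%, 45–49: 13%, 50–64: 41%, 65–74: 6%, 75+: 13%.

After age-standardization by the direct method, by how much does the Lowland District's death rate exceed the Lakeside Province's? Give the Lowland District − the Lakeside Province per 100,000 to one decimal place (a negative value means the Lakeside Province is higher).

Standard weights: 0.18, 0.09, 0.13, 0.41, 0.06, 0.13.
The Lowland District: 0.1800×85.5 + 0.0900×325.2 + 0.1300×488.9 + 0.4100×1092.5 + 0.0600×1841.0 + 0.1300×2336.5 = 970.3450 per 100,000.
The Lakeside Province: 0.1800×110.5 + 0.0900×281.7 + 0.1300×392.9 + 0.4100×944.8 + 0.0600×1605.4 + 0.1300×2806.5 = 944.8570 per 100,000.
Difference = 970.3450 − 944.8570 = 25.4880.

25.5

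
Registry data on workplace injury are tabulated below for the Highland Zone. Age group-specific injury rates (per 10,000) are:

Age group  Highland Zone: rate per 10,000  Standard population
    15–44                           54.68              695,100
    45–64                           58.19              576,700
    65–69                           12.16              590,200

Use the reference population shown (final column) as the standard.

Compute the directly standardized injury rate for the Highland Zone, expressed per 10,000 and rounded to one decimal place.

Standard total = 1,862,000; weights = 0.3733, 0.3097, 0.3170.
Standardized rate: 0.3733×54.68 + 0.3097×58.19 + 0.3170×12.16 = 42.2895 per 10,000.

42.3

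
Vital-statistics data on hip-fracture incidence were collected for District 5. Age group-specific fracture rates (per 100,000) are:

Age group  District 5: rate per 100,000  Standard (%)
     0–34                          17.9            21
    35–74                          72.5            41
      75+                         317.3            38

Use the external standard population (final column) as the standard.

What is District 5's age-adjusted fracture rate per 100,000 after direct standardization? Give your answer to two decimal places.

154.06

Standard weights: 0.21, 0.41, 0.38.
Standardized rate: 0.2100×17.9 + 0.4100×72.5 + 0.3800×317.3 = 154.0580 per 100,000.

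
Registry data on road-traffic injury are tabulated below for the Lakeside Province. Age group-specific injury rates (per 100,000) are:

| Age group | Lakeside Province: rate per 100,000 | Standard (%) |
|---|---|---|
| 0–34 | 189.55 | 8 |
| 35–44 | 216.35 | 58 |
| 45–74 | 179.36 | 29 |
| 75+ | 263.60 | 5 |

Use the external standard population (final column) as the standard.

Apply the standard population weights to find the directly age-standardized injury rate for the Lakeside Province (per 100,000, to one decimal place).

Standard weights: 0.08, 0.58, 0.29, 0.05.
Standardized rate: 0.0800×189.55 + 0.5800×216.35 + 0.2900×179.36 + 0.0500×263.60 = 205.8414 per 100,000.

205.8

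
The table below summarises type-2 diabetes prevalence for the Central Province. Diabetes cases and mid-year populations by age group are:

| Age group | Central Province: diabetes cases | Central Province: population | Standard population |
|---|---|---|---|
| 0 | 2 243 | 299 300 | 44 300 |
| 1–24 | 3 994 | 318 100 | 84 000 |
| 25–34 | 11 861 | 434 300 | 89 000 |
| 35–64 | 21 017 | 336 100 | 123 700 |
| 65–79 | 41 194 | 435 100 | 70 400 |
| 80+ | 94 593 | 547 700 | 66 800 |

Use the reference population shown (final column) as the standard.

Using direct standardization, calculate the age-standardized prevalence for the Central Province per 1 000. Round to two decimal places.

Age-specific rates per 1 000 for the Central Province: 7.494, 12.556, 27.311, 62.532, 94.677, 172.710.
Standard total = 478 200; weights = 0.0926, 0.1757, 0.1861, 0.2587, 0.1472, 0.1397.
Standardized rate: 0.0926×7.494 + 0.1757×12.556 + 0.1861×27.311 + 0.2587×62.532 + 0.1472×94.677 + 0.1397×172.710 = 62.2225 per 1 000.

62.22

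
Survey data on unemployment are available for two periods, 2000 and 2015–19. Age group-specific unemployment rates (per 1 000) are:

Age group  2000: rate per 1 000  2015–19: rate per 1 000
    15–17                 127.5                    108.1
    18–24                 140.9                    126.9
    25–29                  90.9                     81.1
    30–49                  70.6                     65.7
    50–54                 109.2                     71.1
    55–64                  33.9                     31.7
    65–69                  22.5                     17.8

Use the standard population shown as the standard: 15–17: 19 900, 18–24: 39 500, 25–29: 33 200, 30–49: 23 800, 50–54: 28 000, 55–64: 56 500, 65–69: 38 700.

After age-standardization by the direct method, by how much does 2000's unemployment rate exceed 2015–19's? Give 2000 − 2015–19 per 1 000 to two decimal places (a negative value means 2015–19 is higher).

Standard total = 239 600; weights = 0.0831, 0.1649, 0.1386, 0.0993, 0.1169, 0.2358, 0.1615.
2000: 0.0831×127.5 + 0.1649×140.9 + 0.1386×90.9 + 0.0993×70.6 + 0.1169×109.2 + 0.2358×33.9 + 0.1615×22.5 = 77.8158 per 1 000.
2015–19: 0.0831×108.1 + 0.1649×126.9 + 0.1386×81.1 + 0.0993×65.7 + 0.1169×71.1 + 0.2358×31.7 + 0.1615×17.8 = 66.3215 per 1 000.
Difference = 77.8158 − 66.3215 = 11.4943.

11.49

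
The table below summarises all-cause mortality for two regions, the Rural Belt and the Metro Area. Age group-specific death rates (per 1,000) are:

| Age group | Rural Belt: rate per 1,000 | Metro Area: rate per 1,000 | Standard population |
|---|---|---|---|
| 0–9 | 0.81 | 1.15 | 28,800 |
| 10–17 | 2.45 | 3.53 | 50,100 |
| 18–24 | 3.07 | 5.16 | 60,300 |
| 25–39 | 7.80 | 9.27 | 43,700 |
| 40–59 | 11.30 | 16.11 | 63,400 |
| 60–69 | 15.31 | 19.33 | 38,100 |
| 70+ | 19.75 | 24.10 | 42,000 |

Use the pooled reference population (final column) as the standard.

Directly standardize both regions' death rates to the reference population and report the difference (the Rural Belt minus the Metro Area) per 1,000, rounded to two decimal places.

Standard total = 326,400; weights = 0.0882, 0.1535, 0.1847, 0.1339, 0.1942, 0.1167, 0.1287.
The Rural Belt: 0.0882×0.81 + 0.1535×2.45 + 0.1847×3.07 + 0.1339×7.80 + 0.1942×11.30 + 0.1167×15.31 + 0.1287×19.75 = 8.5824 per 1,000.
The Metro Area: 0.0882×1.15 + 0.1535×3.53 + 0.1847×5.16 + 0.1339×9.27 + 0.1942×16.11 + 0.1167×19.33 + 0.1287×24.10 = 11.3243 per 1,000.
Difference = 8.5824 − 11.3243 = -2.7420.

-2.74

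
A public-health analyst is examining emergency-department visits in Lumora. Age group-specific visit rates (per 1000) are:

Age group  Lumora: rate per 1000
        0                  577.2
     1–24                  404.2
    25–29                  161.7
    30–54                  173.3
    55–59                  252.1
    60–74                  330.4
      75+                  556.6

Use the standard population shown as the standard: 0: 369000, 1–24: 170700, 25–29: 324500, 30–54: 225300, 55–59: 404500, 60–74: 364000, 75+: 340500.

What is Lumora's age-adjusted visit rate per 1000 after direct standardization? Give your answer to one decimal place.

357.2

Standard total = 2198500; weights = 0.1678, 0.0776, 0.1476, 0.1025, 0.1840, 0.1656, 0.1549.
Standardized rate: 0.1678×577.2 + 0.0776×404.2 + 0.1476×161.7 + 0.1025×173.3 + 0.1840×252.1 + 0.1656×330.4 + 0.1549×556.6 = 357.1809 per 1000.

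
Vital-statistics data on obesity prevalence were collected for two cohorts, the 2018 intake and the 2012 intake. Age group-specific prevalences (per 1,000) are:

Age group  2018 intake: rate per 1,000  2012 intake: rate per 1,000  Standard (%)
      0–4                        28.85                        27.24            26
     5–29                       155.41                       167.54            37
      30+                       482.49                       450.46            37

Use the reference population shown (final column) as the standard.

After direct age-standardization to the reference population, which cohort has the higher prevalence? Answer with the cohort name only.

2018 intake

Standard weights: 0.26, 0.37, 0.37.
The 2018 intake: 0.2600×28.85 + 0.3700×155.41 + 0.3700×482.49 = 243.5240 per 1,000.
The 2012 intake: 0.2600×27.24 + 0.3700×167.54 + 0.3700×450.46 = 235.7424 per 1,000.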